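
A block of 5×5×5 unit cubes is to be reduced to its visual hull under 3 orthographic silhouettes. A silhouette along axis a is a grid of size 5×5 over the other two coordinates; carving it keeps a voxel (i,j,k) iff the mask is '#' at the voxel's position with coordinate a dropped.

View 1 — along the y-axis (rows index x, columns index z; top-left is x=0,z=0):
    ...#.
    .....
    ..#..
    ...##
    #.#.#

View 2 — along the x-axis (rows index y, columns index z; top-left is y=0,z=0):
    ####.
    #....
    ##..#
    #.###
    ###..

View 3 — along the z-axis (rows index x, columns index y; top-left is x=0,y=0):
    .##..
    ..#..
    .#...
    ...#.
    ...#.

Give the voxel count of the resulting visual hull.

|visual hull| = 5

start: 5×5×5 = 125 voxels
carve view 1 (along y, XZ-mask fill 7/25): 35 voxels remain
carve view 2 (along x, YZ-mask fill 15/25): 19 voxels remain
carve view 3 (along z, XY-mask fill 6/25): 5 voxels remain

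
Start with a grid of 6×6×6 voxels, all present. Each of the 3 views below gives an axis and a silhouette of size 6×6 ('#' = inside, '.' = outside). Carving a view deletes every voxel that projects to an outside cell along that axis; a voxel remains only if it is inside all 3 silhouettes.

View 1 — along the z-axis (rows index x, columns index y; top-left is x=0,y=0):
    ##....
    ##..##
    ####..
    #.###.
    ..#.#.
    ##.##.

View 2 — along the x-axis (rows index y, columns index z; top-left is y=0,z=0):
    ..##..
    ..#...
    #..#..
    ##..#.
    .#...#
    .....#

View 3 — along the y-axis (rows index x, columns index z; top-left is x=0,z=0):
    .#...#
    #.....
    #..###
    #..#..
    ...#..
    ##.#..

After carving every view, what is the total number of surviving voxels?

before carving: 216 voxels (6×6×6)
V1 z: intersect with XY mask (20 set) -- 120 left
V2 x: intersect with YZ mask (11 set) -- 38 left
V3 y: intersect with XZ mask (13 set) -- 14 left

|visual hull| = 14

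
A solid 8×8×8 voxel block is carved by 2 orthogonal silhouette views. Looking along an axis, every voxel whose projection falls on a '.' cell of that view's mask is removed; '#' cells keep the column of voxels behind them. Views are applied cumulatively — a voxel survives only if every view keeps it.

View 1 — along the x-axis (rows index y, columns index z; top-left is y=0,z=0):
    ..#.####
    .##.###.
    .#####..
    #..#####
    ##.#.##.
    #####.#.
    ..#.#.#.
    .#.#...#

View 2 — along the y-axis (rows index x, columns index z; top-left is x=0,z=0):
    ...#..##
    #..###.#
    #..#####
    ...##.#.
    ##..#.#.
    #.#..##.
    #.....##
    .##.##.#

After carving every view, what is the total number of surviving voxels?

before carving: 512 voxels (8×8×8)
  1. axis=0 (YZ plane), |mask|=38  ⇒  voxels=304
  2. axis=1 (XZ plane), |mask|=33  ⇒  voxels=156

|visual hull| = 156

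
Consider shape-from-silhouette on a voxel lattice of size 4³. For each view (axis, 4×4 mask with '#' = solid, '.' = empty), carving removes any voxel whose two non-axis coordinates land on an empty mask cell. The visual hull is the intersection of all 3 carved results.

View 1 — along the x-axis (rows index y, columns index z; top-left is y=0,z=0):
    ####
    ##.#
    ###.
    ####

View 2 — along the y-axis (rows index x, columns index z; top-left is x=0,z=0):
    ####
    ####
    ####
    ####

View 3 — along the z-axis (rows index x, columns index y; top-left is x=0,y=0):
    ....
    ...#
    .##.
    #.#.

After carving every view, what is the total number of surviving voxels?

voxel count = 17

full grid |V| = 64
after view 1 [x-axis, 14 of 16 cells solid] → remaining = 56
after view 2 [y-axis, 16 of 16 cells solid] → remaining = 56
after view 3 [z-axis, 5 of 16 cells solid] → remaining = 17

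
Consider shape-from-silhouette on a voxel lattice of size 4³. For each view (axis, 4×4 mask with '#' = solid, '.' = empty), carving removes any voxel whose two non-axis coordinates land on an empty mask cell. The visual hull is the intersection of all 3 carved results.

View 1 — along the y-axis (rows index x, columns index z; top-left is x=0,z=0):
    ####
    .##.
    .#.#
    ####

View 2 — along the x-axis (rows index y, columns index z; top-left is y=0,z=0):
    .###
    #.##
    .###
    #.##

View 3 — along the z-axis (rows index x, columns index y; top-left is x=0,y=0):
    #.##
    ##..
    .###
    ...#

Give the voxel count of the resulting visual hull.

remaining voxels: 19

full grid |V| = 64
carve view 1 (along y, XZ-mask fill 12/16): 48 voxels remain
carve view 2 (along x, YZ-mask fill 12/16): 36 voxels remain
carve view 3 (along z, XY-mask fill 9/16): 19 voxels remain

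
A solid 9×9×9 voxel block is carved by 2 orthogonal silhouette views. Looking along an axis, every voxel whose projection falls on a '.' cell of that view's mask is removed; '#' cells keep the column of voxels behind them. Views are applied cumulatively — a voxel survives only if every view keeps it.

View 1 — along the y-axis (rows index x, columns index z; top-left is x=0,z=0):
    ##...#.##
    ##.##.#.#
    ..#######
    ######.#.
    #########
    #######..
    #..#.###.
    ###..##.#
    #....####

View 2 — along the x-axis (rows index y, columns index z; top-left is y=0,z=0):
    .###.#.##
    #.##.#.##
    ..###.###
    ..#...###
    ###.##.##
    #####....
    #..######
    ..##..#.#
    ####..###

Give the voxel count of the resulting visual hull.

|visual hull| = 323

before carving: 729 voxels (9×9×9)
  1. axis=1 (XZ plane), |mask|=57  ⇒  voxels=513
  2. axis=0 (YZ plane), |mask|=52  ⇒  voxels=323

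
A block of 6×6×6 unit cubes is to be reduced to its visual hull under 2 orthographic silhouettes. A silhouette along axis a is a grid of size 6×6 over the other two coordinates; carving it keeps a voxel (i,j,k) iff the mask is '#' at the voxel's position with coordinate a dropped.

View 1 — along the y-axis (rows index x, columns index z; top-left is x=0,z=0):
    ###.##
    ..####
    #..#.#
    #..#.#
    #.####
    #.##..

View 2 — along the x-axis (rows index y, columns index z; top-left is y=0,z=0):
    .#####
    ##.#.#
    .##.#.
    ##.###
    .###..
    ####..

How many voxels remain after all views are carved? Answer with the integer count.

full grid |V| = 216
[1] y-view keeps 23 columns → grid now 138
[2] x-view keeps 24 columns → grid now 86

|visual hull| = 86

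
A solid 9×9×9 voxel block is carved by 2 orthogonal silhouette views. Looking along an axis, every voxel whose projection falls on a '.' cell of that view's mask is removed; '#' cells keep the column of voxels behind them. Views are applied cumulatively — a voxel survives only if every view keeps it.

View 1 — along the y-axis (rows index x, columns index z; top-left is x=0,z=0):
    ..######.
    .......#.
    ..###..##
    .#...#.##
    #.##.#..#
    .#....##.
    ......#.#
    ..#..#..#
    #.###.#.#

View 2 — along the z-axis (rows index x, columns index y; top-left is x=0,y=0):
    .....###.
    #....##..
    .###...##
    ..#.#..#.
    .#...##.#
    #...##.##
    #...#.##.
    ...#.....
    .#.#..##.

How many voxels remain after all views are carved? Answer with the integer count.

remaining voxels: 128

before carving: 729 voxels (9×9×9)
after view 1 [y-axis, 35 of 81 cells solid] → remaining = 315
after view 2 [z-axis, 32 of 81 cells solid] → remaining = 128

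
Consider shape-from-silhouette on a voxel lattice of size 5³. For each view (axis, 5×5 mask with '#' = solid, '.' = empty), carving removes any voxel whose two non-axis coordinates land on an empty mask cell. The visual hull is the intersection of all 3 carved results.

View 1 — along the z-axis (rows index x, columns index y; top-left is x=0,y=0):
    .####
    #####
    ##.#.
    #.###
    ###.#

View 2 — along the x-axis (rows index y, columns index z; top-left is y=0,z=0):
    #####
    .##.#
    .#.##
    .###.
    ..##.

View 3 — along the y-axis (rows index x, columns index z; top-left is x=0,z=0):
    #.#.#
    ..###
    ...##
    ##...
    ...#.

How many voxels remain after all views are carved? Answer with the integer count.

initial block: 5^3 = 125
step 1: project along z, AND mask (20/25) → |grid| = 100
step 2: project along x, AND mask (16/25) → |grid| = 64
step 3: project along y, AND mask (11/25) → |grid| = 27

remaining voxels: 27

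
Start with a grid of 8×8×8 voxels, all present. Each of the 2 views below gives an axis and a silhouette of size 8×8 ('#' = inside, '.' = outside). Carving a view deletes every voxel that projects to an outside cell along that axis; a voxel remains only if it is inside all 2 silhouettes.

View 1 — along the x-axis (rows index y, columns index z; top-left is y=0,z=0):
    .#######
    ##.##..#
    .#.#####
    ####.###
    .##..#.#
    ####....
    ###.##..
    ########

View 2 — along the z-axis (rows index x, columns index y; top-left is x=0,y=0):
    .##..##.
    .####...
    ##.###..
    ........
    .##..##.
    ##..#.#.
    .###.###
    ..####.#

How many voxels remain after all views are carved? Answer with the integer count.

initial block: 8^3 = 512
after view 1 [x-axis, 46 of 64 cells solid] → remaining = 368
after view 2 [z-axis, 32 of 64 cells solid] → remaining = 174

remaining voxels: 174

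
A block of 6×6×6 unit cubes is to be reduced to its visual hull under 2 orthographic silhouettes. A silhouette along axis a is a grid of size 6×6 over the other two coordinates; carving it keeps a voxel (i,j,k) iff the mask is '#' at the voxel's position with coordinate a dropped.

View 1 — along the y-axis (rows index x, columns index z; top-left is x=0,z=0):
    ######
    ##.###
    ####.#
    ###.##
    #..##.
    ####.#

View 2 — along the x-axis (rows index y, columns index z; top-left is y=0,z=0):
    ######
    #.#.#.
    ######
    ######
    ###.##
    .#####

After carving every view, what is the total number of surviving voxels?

before carving: 216 voxels (6×6×6)
step 1: project along y, AND mask (29/36) → |grid| = 174
step 2: project along x, AND mask (31/36) → |grid| = 148

|visual hull| = 148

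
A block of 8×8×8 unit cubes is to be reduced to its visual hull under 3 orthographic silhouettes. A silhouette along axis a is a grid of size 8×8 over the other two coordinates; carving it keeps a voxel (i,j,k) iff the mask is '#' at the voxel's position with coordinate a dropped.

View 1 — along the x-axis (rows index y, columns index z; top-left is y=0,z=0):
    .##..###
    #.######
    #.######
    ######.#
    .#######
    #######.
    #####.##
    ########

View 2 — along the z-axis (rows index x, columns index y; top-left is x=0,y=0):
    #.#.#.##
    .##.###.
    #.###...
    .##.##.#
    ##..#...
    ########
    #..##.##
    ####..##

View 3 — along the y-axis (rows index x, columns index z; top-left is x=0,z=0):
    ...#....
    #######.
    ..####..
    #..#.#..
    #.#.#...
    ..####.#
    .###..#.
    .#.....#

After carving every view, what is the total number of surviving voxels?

initial block: 8^3 = 512
carve view 1 (along x, YZ-mask fill 55/64): 440 voxels remain
carve view 2 (along z, XY-mask fill 41/64): 280 voxels remain
carve view 3 (along y, XZ-mask fill 29/64): 133 voxels remain

remaining voxels: 133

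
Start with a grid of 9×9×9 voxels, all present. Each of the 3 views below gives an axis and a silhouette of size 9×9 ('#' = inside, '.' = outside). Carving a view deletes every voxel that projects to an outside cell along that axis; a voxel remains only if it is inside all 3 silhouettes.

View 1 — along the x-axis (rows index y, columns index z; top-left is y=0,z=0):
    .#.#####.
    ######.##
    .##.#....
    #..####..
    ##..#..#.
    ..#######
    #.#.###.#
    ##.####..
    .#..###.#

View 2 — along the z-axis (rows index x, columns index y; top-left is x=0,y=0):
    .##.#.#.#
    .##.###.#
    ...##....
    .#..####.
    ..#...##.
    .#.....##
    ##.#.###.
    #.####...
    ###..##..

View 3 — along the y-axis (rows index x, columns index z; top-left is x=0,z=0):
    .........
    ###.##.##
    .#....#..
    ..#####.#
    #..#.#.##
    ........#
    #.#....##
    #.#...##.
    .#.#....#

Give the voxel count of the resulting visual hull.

voxel count = 91

full grid |V| = 729
V1 x: intersect with YZ mask (50 set) -- 450 left
V2 z: intersect with XY mask (40 set) -- 226 left
V3 y: intersect with XZ mask (32 set) -- 91 left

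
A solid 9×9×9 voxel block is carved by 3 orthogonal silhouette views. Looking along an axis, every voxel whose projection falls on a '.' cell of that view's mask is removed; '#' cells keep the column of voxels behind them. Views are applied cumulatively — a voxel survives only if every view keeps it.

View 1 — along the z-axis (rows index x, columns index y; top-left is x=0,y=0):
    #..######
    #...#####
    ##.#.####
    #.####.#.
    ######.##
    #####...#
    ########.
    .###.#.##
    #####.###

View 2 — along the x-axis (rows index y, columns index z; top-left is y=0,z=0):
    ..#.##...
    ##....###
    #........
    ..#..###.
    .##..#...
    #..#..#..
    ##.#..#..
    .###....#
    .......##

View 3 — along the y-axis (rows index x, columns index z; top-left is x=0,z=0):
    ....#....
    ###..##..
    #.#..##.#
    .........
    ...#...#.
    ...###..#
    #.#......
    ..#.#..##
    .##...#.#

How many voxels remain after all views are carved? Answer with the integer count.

initial block: 9^3 = 729
carve view 1 (along z, XY-mask fill 62/81): 558 voxels remain
carve view 2 (along x, YZ-mask fill 29/81): 200 voxels remain
carve view 3 (along y, XZ-mask fill 27/81): 69 voxels remain

|visual hull| = 69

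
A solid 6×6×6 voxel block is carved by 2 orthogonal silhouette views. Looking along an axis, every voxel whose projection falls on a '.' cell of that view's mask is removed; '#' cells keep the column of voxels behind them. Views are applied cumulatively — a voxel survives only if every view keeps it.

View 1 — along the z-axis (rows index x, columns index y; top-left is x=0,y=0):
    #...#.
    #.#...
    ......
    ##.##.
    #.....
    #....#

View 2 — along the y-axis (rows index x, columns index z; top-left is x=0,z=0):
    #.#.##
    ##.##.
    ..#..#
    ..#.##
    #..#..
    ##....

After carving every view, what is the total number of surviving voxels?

34 voxels

before carving: 216 voxels (6×6×6)
[1] z-view keeps 11 columns → grid now 66
[2] y-view keeps 17 columns → grid now 34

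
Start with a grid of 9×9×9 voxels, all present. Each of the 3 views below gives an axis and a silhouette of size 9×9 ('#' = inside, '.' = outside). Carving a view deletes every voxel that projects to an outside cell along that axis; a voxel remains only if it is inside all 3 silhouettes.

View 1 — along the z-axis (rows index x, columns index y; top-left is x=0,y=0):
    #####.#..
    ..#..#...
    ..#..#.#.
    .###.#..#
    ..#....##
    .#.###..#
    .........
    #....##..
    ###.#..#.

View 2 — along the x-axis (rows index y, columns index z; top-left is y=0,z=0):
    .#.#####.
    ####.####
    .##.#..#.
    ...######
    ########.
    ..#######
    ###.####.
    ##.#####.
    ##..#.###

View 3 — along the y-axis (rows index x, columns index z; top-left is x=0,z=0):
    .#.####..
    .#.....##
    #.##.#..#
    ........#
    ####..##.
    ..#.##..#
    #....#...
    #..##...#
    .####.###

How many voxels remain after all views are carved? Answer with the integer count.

full grid |V| = 729
V1 z: intersect with XY mask (32 set) -- 288 left
V2 x: intersect with YZ mask (59 set) -- 204 left
V3 y: intersect with XZ mask (37 set) -- 100 left

|visual hull| = 100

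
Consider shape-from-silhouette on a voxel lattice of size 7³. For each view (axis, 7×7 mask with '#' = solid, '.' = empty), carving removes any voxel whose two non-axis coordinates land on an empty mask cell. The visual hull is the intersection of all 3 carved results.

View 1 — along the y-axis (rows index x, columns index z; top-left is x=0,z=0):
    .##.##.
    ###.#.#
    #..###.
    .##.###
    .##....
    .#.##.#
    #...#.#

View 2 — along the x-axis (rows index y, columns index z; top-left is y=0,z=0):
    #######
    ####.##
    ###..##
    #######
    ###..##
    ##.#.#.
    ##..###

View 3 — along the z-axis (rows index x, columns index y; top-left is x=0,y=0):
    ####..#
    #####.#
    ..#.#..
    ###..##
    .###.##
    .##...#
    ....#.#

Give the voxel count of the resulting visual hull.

|visual hull| = 87

initial block: 7^3 = 343
after view 1 [y-axis, 27 of 49 cells solid] → remaining = 189
after view 2 [x-axis, 39 of 49 cells solid] → remaining = 147
after view 3 [z-axis, 28 of 49 cells solid] → remaining = 87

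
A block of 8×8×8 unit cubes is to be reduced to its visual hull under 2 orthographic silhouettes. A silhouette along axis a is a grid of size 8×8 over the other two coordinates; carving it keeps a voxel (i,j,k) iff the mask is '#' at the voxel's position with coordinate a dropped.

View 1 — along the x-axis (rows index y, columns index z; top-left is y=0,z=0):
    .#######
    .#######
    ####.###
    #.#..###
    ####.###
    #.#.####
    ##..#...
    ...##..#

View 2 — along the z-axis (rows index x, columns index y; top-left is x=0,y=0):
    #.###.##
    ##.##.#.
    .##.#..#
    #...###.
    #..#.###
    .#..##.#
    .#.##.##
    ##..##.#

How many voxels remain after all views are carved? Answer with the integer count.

full grid |V| = 512
  1. axis=0 (YZ plane), |mask|=45  ⇒  voxels=360
  2. axis=2 (XY plane), |mask|=38  ⇒  voxels=210

remaining voxels: 210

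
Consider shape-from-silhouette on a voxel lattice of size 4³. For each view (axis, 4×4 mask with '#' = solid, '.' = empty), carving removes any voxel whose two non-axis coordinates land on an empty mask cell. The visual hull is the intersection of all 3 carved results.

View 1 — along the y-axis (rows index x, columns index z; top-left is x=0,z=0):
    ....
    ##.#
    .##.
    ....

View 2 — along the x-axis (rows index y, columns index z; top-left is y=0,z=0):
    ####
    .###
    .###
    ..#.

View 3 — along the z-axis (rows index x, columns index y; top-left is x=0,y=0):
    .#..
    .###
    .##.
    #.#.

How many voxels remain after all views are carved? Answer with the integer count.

remaining voxels: 8

initial block: 4^3 = 64
carve view 1 (along y, XZ-mask fill 5/16): 20 voxels remain
carve view 2 (along x, YZ-mask fill 11/16): 14 voxels remain
carve view 3 (along z, XY-mask fill 8/16): 8 voxels remain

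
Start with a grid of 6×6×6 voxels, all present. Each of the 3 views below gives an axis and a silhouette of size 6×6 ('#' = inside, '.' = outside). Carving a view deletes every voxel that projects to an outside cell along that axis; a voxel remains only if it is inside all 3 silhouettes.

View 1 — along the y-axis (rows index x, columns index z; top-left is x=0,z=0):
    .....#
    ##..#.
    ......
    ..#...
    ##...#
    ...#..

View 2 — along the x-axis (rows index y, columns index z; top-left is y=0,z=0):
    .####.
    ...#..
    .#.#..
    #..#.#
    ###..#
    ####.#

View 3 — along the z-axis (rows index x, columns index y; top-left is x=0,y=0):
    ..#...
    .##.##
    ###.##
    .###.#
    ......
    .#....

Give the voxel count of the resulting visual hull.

full grid |V| = 216
  1. axis=1 (XZ plane), |mask|=9  ⇒  voxels=54
  2. axis=0 (YZ plane), |mask|=19  ⇒  voxels=29
  3. axis=2 (XY plane), |mask|=15  ⇒  voxels=7

remaining voxels: 7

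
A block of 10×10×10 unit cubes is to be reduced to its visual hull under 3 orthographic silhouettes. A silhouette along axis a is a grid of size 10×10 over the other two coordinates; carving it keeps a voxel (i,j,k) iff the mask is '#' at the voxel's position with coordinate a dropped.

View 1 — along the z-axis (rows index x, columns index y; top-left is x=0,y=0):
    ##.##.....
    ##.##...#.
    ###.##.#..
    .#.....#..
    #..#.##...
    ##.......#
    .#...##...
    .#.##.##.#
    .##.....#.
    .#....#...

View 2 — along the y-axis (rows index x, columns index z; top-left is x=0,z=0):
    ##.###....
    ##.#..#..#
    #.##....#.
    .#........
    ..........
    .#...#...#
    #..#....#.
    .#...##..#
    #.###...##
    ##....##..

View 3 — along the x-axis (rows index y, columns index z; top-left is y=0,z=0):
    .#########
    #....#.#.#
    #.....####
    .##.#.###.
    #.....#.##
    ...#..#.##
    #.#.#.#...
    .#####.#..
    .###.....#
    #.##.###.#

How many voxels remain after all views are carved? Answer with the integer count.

full grid |V| = 1000
[1] z-view keeps 38 columns → grid now 380
[2] y-view keeps 35 columns → grid now 139
[3] x-view keeps 53 columns → grid now 71

71 voxels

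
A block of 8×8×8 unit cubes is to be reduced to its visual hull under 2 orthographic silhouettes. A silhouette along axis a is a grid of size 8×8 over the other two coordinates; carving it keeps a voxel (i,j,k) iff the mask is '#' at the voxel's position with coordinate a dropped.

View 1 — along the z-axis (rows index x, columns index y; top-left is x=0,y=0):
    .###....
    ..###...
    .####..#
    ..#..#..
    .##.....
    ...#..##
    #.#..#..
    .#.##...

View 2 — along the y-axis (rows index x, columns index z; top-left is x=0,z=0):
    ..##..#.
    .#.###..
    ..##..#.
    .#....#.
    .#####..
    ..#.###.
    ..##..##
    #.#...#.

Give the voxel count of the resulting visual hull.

83 voxels

start: 8×8×8 = 512 voxels
[1] z-view keeps 24 columns → grid now 192
[2] y-view keeps 28 columns → grid now 83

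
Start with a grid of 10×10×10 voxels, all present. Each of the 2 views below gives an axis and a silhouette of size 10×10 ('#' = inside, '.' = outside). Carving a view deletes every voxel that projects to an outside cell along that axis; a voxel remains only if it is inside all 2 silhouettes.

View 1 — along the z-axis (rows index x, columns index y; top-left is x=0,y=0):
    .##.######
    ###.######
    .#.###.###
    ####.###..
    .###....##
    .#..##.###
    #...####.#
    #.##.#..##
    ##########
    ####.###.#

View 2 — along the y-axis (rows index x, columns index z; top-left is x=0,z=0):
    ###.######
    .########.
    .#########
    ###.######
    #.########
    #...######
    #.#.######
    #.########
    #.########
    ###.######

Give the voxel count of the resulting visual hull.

|visual hull| = 621

start: 10×10×10 = 1000 voxels
after view 1 [z-axis, 72 of 100 cells solid] → remaining = 720
after view 2 [y-axis, 86 of 100 cells solid] → remaining = 621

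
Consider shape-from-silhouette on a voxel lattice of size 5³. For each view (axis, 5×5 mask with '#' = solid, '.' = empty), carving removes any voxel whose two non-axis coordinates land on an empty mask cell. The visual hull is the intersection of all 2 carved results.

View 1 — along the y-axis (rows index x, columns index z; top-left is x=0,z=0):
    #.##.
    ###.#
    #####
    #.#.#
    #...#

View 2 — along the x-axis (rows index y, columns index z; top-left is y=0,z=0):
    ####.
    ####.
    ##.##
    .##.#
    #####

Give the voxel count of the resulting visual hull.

start: 5×5×5 = 125 voxels
step 1: project along y, AND mask (17/25) → |grid| = 85
step 2: project along x, AND mask (20/25) → |grid| = 66

remaining voxels: 66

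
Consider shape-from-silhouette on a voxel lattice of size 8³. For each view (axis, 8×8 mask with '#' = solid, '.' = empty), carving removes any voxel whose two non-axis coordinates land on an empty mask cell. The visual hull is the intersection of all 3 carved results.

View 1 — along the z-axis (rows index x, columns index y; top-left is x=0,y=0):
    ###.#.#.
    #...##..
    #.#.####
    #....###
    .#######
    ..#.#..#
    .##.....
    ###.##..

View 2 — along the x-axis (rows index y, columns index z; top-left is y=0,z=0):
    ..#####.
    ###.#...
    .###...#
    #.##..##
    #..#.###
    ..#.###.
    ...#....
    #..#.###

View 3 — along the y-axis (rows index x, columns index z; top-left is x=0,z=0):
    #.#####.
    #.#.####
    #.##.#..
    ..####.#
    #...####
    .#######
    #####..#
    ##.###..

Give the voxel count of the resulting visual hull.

remaining voxels: 102

start: 8×8×8 = 512 voxels
step 1: project along z, AND mask (35/64) → |grid| = 280
step 2: project along x, AND mask (33/64) → |grid| = 144
step 3: project along y, AND mask (44/64) → |grid| = 102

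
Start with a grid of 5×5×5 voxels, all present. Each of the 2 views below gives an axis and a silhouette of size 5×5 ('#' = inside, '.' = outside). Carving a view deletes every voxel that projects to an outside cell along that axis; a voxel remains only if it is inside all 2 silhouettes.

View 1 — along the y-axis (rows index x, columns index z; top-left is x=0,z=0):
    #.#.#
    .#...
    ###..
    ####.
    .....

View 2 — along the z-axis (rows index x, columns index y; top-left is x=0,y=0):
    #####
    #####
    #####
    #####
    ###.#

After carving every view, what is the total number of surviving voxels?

|visual hull| = 55

before carving: 125 voxels (5×5×5)
  1. axis=1 (XZ plane), |mask|=11  ⇒  voxels=55
  2. axis=2 (XY plane), |mask|=24  ⇒  voxels=55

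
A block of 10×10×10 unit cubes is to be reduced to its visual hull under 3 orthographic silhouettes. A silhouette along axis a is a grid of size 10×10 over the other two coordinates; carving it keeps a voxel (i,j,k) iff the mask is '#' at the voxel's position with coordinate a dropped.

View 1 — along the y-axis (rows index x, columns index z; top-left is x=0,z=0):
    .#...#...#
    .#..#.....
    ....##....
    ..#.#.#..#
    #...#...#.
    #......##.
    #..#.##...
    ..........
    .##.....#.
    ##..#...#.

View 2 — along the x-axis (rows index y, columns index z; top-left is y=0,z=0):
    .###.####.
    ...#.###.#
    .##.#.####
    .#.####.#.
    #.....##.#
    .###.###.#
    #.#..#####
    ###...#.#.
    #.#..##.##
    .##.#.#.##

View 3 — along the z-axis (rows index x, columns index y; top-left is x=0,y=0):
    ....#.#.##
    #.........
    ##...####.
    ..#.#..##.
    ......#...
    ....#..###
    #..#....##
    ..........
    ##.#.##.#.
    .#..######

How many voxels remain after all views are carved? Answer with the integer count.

voxel count = 66

full grid |V| = 1000
step 1: project along y, AND mask (28/100) → |grid| = 280
step 2: project along x, AND mask (60/100) → |grid| = 159
step 3: project along z, AND mask (37/100) → |grid| = 66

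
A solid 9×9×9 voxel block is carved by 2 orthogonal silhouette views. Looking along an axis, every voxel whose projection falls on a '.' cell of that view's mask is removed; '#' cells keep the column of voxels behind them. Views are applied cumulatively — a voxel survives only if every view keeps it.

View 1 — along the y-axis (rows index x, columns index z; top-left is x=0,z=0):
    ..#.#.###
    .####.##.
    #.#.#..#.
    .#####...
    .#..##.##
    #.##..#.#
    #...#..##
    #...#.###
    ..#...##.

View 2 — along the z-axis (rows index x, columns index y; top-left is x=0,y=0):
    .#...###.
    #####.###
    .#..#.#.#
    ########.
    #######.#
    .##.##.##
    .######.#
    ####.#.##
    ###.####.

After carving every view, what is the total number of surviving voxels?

278 voxels

start: 9×9×9 = 729 voxels
carve view 1 (along y, XZ-mask fill 42/81): 378 voxels remain
carve view 2 (along z, XY-mask fill 59/81): 278 voxels remain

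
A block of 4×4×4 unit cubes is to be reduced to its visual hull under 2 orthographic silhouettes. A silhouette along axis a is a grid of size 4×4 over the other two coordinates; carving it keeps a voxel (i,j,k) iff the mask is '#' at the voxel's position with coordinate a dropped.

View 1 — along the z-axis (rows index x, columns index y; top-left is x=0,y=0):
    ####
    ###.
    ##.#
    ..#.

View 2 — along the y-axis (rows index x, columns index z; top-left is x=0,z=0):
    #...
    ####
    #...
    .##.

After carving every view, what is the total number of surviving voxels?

remaining voxels: 21

start: 4×4×4 = 64 voxels
  1. axis=2 (XY plane), |mask|=11  ⇒  voxels=44
  2. axis=1 (XZ plane), |mask|=8  ⇒  voxels=21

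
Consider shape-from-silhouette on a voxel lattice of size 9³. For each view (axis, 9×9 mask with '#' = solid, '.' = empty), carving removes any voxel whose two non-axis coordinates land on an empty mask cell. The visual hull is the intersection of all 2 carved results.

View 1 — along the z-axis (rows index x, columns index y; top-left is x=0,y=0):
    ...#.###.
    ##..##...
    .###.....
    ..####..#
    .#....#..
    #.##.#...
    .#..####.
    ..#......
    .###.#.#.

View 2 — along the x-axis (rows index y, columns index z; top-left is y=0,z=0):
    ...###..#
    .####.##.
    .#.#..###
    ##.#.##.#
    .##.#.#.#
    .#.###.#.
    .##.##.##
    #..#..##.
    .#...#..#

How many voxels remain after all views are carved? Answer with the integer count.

voxel count = 171

start: 9×9×9 = 729 voxels
  1. axis=2 (XY plane), |mask|=33  ⇒  voxels=297
  2. axis=0 (YZ plane), |mask|=44  ⇒  voxels=171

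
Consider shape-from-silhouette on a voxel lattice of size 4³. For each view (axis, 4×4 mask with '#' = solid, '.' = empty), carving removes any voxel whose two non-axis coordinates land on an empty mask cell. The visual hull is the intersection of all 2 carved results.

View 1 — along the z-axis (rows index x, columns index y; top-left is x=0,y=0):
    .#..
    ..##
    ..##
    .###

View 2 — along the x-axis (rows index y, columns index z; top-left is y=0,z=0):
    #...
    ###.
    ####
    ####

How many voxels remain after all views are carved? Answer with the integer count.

full grid |V| = 64
V1 z: intersect with XY mask (8 set) -- 32 left
V2 x: intersect with YZ mask (12 set) -- 30 left

voxel count = 30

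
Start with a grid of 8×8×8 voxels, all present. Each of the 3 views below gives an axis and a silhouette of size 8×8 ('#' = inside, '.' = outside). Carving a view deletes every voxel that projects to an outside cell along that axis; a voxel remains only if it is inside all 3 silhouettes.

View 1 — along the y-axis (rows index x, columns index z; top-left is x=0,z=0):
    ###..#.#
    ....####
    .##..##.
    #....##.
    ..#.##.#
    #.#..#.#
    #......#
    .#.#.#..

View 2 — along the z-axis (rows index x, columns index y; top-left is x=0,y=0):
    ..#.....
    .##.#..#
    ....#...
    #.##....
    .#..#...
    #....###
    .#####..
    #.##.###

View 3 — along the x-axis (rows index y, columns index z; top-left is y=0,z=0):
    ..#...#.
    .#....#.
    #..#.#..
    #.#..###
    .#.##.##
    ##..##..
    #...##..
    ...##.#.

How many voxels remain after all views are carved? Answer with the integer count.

full grid |V| = 512
[1] y-view keeps 29 columns → grid now 232
[2] z-view keeps 26 columns → grid now 86
[3] x-view keeps 27 columns → grid now 36

|visual hull| = 36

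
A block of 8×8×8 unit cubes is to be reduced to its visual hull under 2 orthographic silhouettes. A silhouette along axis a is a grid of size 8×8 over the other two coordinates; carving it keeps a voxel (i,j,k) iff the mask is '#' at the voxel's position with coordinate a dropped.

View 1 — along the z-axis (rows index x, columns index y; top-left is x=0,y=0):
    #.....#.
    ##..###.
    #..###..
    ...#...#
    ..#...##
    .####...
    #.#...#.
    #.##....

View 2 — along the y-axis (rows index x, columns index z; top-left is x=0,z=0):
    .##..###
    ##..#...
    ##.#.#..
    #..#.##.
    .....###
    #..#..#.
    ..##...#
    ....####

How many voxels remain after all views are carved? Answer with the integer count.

initial block: 8^3 = 512
after view 1 [z-axis, 26 of 64 cells solid] → remaining = 208
after view 2 [y-axis, 29 of 64 cells solid] → remaining = 91

voxel count = 91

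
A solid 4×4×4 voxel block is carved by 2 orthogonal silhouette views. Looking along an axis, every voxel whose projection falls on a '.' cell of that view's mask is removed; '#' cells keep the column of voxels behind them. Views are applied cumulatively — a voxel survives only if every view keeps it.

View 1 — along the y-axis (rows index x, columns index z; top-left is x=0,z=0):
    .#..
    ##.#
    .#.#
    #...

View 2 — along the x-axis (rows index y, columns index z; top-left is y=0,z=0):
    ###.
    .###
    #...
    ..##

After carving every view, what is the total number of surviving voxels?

full grid |V| = 64
step 1: project along y, AND mask (7/16) → |grid| = 28
step 2: project along x, AND mask (9/16) → |grid| = 14

remaining voxels: 14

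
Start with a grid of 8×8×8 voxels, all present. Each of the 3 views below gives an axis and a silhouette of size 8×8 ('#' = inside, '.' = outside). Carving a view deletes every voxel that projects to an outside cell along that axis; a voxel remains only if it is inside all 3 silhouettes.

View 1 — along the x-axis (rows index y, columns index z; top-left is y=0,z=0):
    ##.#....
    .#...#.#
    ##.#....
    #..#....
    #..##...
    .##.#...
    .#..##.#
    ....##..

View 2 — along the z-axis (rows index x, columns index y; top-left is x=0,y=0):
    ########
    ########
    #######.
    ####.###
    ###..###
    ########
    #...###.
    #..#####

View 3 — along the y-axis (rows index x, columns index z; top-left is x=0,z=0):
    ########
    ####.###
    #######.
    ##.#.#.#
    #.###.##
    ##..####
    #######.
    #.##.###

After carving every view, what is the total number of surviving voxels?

before carving: 512 voxels (8×8×8)
  1. axis=0 (YZ plane), |mask|=23  ⇒  voxels=184
  2. axis=2 (XY plane), |mask|=54  ⇒  voxels=158
  3. axis=1 (XZ plane), |mask|=52  ⇒  voxels=127

|visual hull| = 127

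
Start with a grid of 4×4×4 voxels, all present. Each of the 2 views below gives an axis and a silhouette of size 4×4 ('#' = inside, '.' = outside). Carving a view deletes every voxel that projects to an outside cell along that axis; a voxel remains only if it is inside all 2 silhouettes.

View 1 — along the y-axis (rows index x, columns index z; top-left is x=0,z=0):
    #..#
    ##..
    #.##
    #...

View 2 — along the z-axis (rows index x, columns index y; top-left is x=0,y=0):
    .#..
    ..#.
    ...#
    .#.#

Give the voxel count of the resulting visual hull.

full grid |V| = 64
step 1: project along y, AND mask (8/16) → |grid| = 32
step 2: project along z, AND mask (5/16) → |grid| = 9

9 voxels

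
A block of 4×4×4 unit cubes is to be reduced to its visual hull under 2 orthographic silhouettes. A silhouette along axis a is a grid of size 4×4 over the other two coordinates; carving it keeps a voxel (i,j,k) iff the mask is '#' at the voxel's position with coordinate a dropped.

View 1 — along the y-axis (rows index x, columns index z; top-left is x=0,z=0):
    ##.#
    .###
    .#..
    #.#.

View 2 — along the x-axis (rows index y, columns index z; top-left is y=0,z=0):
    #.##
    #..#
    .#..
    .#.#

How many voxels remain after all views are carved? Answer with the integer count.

|visual hull| = 18

initial block: 4^3 = 64
after view 1 [y-axis, 9 of 16 cells solid] → remaining = 36
after view 2 [x-axis, 8 of 16 cells solid] → remaining = 18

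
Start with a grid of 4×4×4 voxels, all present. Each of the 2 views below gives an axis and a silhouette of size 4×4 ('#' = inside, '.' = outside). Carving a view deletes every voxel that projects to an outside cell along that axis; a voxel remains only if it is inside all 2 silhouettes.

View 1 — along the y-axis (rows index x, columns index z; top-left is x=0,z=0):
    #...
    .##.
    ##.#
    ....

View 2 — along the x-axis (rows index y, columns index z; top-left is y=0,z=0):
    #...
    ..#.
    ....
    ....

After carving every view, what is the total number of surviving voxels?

initial block: 4^3 = 64
step 1: project along y, AND mask (6/16) → |grid| = 24
step 2: project along x, AND mask (2/16) → |grid| = 3

|visual hull| = 3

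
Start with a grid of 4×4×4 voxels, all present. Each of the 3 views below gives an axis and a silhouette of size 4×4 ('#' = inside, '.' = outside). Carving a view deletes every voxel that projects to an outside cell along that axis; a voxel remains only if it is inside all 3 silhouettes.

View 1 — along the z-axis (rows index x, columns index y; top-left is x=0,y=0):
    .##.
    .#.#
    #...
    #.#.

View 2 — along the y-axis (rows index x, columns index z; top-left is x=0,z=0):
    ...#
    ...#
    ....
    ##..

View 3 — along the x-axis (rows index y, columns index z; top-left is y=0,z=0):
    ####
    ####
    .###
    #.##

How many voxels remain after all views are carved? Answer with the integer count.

7 voxels

initial block: 4^3 = 64
[1] z-view keeps 7 columns → grid now 28
[2] y-view keeps 4 columns → grid now 8
[3] x-view keeps 14 columns → grid now 7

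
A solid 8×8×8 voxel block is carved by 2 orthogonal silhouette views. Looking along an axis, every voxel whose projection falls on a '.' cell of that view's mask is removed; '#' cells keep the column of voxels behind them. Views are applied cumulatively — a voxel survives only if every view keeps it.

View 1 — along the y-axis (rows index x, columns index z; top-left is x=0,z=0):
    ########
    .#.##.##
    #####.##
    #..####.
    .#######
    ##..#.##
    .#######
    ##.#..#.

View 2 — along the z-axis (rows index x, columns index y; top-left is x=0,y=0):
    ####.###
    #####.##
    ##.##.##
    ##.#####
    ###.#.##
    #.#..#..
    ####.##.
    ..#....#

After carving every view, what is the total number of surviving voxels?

before carving: 512 voxels (8×8×8)
[1] y-view keeps 48 columns → grid now 384
[2] z-view keeps 44 columns → grid now 275

|visual hull| = 275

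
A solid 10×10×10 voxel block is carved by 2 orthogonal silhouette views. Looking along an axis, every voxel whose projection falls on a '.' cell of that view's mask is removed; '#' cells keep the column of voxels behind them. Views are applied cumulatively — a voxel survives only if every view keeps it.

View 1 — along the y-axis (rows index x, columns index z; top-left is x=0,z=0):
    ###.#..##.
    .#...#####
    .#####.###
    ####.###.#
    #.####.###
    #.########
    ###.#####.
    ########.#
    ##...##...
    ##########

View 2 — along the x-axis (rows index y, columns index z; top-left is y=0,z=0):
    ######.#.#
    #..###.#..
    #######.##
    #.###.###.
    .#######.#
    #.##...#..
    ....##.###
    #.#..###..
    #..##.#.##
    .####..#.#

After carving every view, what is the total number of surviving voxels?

before carving: 1000 voxels (10×10×10)
  1. axis=1 (XZ plane), |mask|=76  ⇒  voxels=760
  2. axis=0 (YZ plane), |mask|=63  ⇒  voxels=479

|visual hull| = 479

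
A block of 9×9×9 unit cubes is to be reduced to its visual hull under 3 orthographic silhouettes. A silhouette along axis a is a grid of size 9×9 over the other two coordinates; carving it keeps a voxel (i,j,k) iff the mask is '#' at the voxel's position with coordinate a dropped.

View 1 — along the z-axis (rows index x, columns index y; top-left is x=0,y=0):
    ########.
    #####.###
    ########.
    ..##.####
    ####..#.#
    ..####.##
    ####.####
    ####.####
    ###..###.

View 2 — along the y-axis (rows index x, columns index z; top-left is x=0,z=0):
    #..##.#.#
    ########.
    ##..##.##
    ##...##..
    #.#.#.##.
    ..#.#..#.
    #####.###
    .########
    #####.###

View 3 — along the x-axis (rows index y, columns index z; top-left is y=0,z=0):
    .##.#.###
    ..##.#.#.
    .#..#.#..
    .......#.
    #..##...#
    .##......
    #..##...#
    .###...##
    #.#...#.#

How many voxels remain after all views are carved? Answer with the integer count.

167 voxels

before carving: 729 voxels (9×9×9)
V1 z: intersect with XY mask (64 set) -- 576 left
V2 y: intersect with XZ mask (55 set) -- 400 left
V3 x: intersect with YZ mask (33 set) -- 167 left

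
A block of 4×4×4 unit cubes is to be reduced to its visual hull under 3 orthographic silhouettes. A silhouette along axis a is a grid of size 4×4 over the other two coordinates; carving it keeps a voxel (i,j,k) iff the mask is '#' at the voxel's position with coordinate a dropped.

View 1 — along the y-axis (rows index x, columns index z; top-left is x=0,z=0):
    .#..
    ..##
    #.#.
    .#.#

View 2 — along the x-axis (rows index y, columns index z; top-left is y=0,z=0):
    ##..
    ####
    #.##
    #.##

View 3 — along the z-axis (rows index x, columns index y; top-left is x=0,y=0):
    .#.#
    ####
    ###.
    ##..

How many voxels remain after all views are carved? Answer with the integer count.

15 voxels

start: 4×4×4 = 64 voxels
V1 y: intersect with XZ mask (7 set) -- 28 left
V2 x: intersect with YZ mask (12 set) -- 20 left
V3 z: intersect with XY mask (11 set) -- 15 left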